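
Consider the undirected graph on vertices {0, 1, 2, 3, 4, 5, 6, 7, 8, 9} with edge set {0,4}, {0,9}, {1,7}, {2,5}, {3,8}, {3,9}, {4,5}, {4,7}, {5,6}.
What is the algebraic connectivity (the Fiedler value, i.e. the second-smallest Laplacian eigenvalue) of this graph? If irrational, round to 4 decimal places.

0.1566

Each diagonal entry of L is the vertex degree and each off-diagonal entry is -1 where an edge is present, 0 otherwise; in the order [0, 1, 2, 3, 4, 5, 6, 7, 8, 9] the diagonal is [2, 1, 1, 2, 3, 3, 1, 2, 1, 2]. The sorted Laplacian eigenvalues are [0, 0.1566, 0.3280, 0.8452, 1, 1.7534, 2.4520, 3.1820, 3.5756, 4.7070]; the algebraic connectivity is the second entry, 0.1566. The largest eigenvalue, 4.7070, is at most the vertex count 10. The eigenvalues sum to 18, which equals trace(L) = 2|E|.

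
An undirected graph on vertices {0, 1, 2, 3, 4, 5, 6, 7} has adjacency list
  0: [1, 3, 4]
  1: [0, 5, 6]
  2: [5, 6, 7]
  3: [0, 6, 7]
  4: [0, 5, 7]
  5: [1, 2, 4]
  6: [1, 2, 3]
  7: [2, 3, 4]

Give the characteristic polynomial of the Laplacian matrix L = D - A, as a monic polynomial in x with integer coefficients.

Reading degrees in the order [0, 1, 2, 3, 4, 5, 6, 7] gives [3, 3, 3, 3, 3, 3, 3, 3]; set D = diag(3, 3, 3, 3, 3, 3, 3, 3) and form L = D - A. The eigenvalues of L are [0, 2, 2, 2, 4, 4, 4, 6]; the characteristic polynomial is the product of (x - lambda_i), which multiplies out to x^8 - 24x^7 + 240x^6 - 1296x^5 + 4080x^4 - 7488x^3 + 7424x^2 - 3072x. Since p(0) = det(-L) = 0, x divides p(x). There is one zero in the spectrum, matching the 1 component.

x^8 - 24x^7 + 240x^6 - 1296x^5 + 4080x^4 - 7488x^3 + 7424x^2 - 3072x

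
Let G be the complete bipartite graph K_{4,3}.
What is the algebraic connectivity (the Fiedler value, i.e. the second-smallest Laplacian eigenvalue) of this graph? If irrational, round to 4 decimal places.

3

The graph has 7 vertices and degree multiset [4, 4, 4, 3, 3, 3, 3]; D is the diagonal matrix of degrees and L = D - A. The sorted Laplacian eigenvalues are [0, 3, 3, 3, 4, 4, 7]; the algebraic connectivity is the second entry, 3. There is one zero in the spectrum, matching the 1 component.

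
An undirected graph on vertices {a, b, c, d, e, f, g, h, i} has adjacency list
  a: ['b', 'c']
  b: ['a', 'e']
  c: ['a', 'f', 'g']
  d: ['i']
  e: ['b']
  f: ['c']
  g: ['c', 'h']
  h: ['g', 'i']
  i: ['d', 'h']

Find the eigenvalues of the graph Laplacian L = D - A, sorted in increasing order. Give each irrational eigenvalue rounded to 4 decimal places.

Reading degrees in the order [a, b, c, d, e, f, g, h, i] gives [2, 2, 3, 1, 1, 1, 2, 2, 2]; set D = diag(2, 2, 3, 1, 1, 1, 2, 2, 2) and form L = D - A. Since every row of L sums to 0, the all-ones vector is in the kernel and 0 is an eigenvalue. There is one zero in the spectrum, matching the 1 component.

[0, 0.1506, 0.4266, 1, 1.4229, 2.1724, 3, 3.4576, 4.3699]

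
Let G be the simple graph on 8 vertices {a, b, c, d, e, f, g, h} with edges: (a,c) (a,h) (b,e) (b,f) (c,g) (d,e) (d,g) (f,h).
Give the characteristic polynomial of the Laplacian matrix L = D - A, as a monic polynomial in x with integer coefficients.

With the vertex order [a, b, c, d, e, f, g, h], the degrees are [2, 2, 2, 2, 2, 2, 2, 2], giving D = diag(2, 2, 2, 2, 2, 2, 2, 2) and L = D - A. L has integer entries, so p(x) = det(xI - L) has integer coefficients. Expanding the determinant yields x^8 - 16x^7 + 104x^6 - 352x^5 + 660x^4 - 672x^3 + 336x^2 - 64x. Since p(0) = det(-L) = 0, x divides p(x).

x^8 - 16x^7 + 104x^6 - 352x^5 + 660x^4 - 672x^3 + 336x^2 - 64x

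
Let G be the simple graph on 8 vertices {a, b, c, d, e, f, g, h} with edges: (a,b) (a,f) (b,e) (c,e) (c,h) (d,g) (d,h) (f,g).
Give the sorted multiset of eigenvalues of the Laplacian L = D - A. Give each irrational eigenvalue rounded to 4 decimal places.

[0, 0.5858, 0.5858, 2, 2, 3.4142, 3.4142, 4]

With the vertex order [a, b, c, d, e, f, g, h], the degrees are [2, 2, 2, 2, 2, 2, 2, 2], giving D = diag(2, 2, 2, 2, 2, 2, 2, 2) and L = D - A. Diagonalising L (or applying a numerical eigensolver to the 8x8 matrix) gives the spectrum above. The single zero eigenvalue shows the graph is connected. The largest eigenvalue, 4, is at most the vertex count 8.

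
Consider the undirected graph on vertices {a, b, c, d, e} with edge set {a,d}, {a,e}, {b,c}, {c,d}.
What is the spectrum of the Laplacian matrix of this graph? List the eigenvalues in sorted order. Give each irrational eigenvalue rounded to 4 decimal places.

Each diagonal entry of L is the vertex degree and each off-diagonal entry is -1 where an edge is present, 0 otherwise; in the order [a, b, c, d, e] the diagonal is [2, 1, 2, 2, 1]. Since every row of L sums to 0, the all-ones vector is in the kernel and 0 is an eigenvalue. The single zero eigenvalue shows the graph is connected.

[0, 0.3820, 1.3820, 2.6180, 3.6180]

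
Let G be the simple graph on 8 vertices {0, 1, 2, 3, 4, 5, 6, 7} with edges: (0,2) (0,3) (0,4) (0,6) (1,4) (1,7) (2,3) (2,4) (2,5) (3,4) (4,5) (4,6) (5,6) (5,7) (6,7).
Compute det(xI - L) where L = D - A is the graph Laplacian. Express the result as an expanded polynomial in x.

With the vertex order [0, 1, 2, 3, 4, 5, 6, 7], the degrees are [4, 2, 4, 3, 6, 4, 4, 3], giving D = diag(4, 2, 4, 3, 6, 4, 4, 3) and L = D - A. Computing det(xI - L) by cofactor expansion (or equivalently via sum-over-permutations) gives x^8 - 30x^7 + 374x^6 - 2504x^5 + 9684x^4 - 21512x^3 + 25216x^2 - 11904x. The constant term is 0 because L is singular (the all-ones vector lies in its kernel). By the matrix-tree theorem the graph has (1/8) * product of the nonzero eigenvalues = 1488 spanning trees.

x^8 - 30x^7 + 374x^6 - 2504x^5 + 9684x^4 - 21512x^3 + 25216x^2 - 11904x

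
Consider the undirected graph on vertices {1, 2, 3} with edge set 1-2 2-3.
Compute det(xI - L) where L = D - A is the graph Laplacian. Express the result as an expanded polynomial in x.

Reading degrees in the order [1, 2, 3] gives [1, 2, 1]; set D = diag(1, 2, 1) and form L = D - A. L has integer entries, so p(x) = det(xI - L) has integer coefficients. Expanding the determinant yields x^3 - 4x^2 + 3x. The constant term is 0 because L is singular (the all-ones vector lies in its kernel). The largest eigenvalue, 3, is at most the vertex count 3.

x^3 - 4x^2 + 3x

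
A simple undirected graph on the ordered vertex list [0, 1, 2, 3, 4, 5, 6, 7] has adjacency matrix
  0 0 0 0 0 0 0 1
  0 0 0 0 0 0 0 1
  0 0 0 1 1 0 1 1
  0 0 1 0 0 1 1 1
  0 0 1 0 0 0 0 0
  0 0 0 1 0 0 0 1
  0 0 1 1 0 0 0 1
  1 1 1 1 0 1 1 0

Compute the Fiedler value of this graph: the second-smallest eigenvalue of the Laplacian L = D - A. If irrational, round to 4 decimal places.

Reading degrees in the order [0, 1, 2, 3, 4, 5, 6, 7] gives [1, 1, 4, 4, 1, 2, 3, 6]; set D = diag(1, 1, 4, 4, 1, 2, 3, 6) and form L = D - A. The sorted Laplacian eigenvalues are [0, 0.7153, 1, 1.1869, 2.2265, 4.5757, 5.2549, 7.0407]; the algebraic connectivity is the second entry, 0.7153. By the matrix-tree theorem the graph has (1/8) * product of the nonzero eigenvalues = 40 spanning trees.

0.7153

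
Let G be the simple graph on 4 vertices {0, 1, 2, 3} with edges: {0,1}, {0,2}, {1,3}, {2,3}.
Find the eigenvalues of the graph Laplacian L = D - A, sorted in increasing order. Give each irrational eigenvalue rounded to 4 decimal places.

[0, 2, 2, 4]

With the vertex order [0, 1, 2, 3], the degrees are [2, 2, 2, 2], giving D = diag(2, 2, 2, 2) and L = D - A. Since every row of L sums to 0, the all-ones vector is in the kernel and 0 is an eigenvalue.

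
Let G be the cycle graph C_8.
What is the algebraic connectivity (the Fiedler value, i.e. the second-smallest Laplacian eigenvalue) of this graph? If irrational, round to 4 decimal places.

The graph has 8 vertices and degree multiset [2, 2, 2, 2, 2, 2, 2, 2]; D is the diagonal matrix of degrees and L = D - A. Computing the eigenvalues of L and sorting gives [0, 0.5858, 0.5858, 2, 2, 3.4142, 3.4142, 4]. The Fiedler value lambda_2 = 0.5858 is strictly positive, so the graph is connected. The eigenvalues sum to 16, which equals trace(L) = 2|E|.

0.5858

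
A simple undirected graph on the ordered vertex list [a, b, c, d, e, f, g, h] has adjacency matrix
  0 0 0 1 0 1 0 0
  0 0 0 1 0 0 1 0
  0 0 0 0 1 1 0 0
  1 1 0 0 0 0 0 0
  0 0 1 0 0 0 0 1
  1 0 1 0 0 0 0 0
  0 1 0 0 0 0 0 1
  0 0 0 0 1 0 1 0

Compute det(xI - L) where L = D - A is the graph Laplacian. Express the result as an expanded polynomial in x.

x^8 - 16x^7 + 104x^6 - 352x^5 + 660x^4 - 672x^3 + 336x^2 - 64x

With the vertex order [a, b, c, d, e, f, g, h], the degrees are [2, 2, 2, 2, 2, 2, 2, 2], giving D = diag(2, 2, 2, 2, 2, 2, 2, 2) and L = D - A. Computing det(xI - L) by cofactor expansion (or equivalently via sum-over-permutations) gives x^8 - 16x^7 + 104x^6 - 352x^5 + 660x^4 - 672x^3 + 336x^2 - 64x. The constant term is 0 because L is singular (the all-ones vector lies in its kernel). There is one zero in the spectrum, matching the 1 component.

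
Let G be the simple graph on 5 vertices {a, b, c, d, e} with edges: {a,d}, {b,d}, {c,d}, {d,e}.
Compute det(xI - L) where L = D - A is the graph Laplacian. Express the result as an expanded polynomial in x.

x^5 - 8x^4 + 18x^3 - 16x^2 + 5x

Reading degrees in the order [a, b, c, d, e] gives [1, 1, 1, 4, 1]; set D = diag(1, 1, 1, 4, 1) and form L = D - A. Computing det(xI - L) by cofactor expansion (or equivalently via sum-over-permutations) gives x^5 - 8x^4 + 18x^3 - 16x^2 + 5x. The coefficient of x^4 equals -trace(L) = -8, matching the sum of degrees. The eigenvalues sum to 8, which equals trace(L) = 2|E|.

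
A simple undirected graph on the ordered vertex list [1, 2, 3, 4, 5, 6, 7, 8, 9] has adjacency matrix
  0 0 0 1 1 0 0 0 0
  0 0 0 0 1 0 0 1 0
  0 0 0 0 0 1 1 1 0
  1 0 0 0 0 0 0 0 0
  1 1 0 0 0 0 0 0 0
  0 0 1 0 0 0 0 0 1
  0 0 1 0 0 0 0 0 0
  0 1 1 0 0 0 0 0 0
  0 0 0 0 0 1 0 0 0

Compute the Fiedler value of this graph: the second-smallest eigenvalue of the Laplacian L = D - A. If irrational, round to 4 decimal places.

Each diagonal entry of L is the vertex degree and each off-diagonal entry is -1 where an edge is present, 0 otherwise; in the order [1, 2, 3, 4, 5, 6, 7, 8, 9] the diagonal is [2, 2, 3, 1, 2, 2, 1, 2, 1]. The sorted Laplacian eigenvalues are [0, 0.1404, 0.5362, 0.7754, 1.5803, 2.2449, 2.7784, 3.5988, 4.3455]; the algebraic connectivity is the second entry, 0.1404. The largest eigenvalue, 4.3455, is at most the vertex count 9.

0.1404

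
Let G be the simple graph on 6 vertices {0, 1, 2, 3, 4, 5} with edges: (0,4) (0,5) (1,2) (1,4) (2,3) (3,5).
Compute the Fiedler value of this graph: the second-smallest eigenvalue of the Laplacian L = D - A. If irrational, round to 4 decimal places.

With the vertex order [0, 1, 2, 3, 4, 5], the degrees are [2, 2, 2, 2, 2, 2], giving D = diag(2, 2, 2, 2, 2, 2) and L = D - A. The sorted Laplacian eigenvalues are [0, 1, 1, 3, 3, 4]; the algebraic connectivity is the second entry, 1. The eigenvalues sum to 12, which equals trace(L) = 2|E|. The largest eigenvalue, 4, is at most the vertex count 6.

1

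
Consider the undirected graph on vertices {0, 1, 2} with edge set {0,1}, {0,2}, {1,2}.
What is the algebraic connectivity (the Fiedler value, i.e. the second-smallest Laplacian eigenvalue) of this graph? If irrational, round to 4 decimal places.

With the vertex order [0, 1, 2], the degrees are [2, 2, 2], giving D = diag(2, 2, 2) and L = D - A. The sorted Laplacian eigenvalues are [0, 3, 3]; the algebraic connectivity is the second entry, 3. The largest eigenvalue, 3, is at most the vertex count 3.

3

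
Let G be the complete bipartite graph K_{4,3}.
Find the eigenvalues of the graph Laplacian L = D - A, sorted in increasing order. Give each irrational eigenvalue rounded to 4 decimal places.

The graph has 7 vertices and degree multiset [4, 4, 4, 3, 3, 3, 3]; D is the diagonal matrix of degrees and L = D - A. L is symmetric positive semidefinite, so every eigenvalue is real and nonnegative. The eigenvalues sum to 24, which equals trace(L) = 2|E|.

[0, 3, 3, 3, 4, 4, 7]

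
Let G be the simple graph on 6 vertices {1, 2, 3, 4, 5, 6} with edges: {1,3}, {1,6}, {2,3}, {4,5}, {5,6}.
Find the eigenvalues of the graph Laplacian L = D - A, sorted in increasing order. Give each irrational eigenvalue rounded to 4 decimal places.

With the vertex order [1, 2, 3, 4, 5, 6], the degrees are [2, 1, 2, 1, 2, 2], giving D = diag(2, 1, 2, 1, 2, 2) and L = D - A. L is symmetric positive semidefinite, so every eigenvalue is real and nonnegative.

[0, 0.2679, 1, 2, 3, 3.7321]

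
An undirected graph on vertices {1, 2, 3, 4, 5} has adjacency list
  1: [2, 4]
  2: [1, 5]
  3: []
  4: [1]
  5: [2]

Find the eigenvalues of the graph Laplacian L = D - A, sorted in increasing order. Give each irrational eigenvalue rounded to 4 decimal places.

Each diagonal entry of L is the vertex degree and each off-diagonal entry is -1 where an edge is present, 0 otherwise; in the order [1, 2, 3, 4, 5] the diagonal is [2, 2, 0, 1, 1]. Since every row of L sums to 0, the all-ones vector is in the kernel and 0 is an eigenvalue. The 2 zero eigenvalues correspond to the 2 connected components. The largest eigenvalue, 3.4142, is at most the vertex count 5. The eigenvalues sum to 6, which equals trace(L) = 2|E|.

[0, 0, 0.5858, 2, 3.4142]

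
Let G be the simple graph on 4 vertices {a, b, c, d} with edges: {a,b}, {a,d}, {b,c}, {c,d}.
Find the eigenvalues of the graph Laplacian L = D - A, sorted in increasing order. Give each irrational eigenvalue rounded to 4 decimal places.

Reading degrees in the order [a, b, c, d] gives [2, 2, 2, 2]; set D = diag(2, 2, 2, 2) and form L = D - A. Diagonalising L (or applying a numerical eigensolver to the 4x4 matrix) gives the spectrum above. The single zero eigenvalue shows the graph is connected. The eigenvalues sum to 8, which equals trace(L) = 2|E|.

[0, 2, 2, 4]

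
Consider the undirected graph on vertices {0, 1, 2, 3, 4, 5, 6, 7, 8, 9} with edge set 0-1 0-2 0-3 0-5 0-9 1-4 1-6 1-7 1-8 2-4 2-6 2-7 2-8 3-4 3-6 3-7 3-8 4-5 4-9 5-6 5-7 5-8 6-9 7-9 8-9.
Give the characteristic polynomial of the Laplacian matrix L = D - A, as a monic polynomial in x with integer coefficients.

Each diagonal entry of L is the vertex degree and each off-diagonal entry is -1 where an edge is present, 0 otherwise; in the order [0, 1, 2, 3, 4, 5, 6, 7, 8, 9] the diagonal is [5, 5, 5, 5, 5, 5, 5, 5, 5, 5]. L has integer entries, so p(x) = det(xI - L) has integer coefficients. Expanding the determinant yields x^10 - 50x^9 + 1100x^8 - 14000x^7 + 113750x^6 - 612500x^5 + 2187500x^4 - 5000000x^3 + 6640625x^2 - 3906250x. The coefficient of x^9 equals -trace(L) = -50, matching the sum of degrees.

x^10 - 50x^9 + 1100x^8 - 14000x^7 + 113750x^6 - 612500x^5 + 2187500x^4 - 5000000x^3 + 6640625x^2 - 3906250x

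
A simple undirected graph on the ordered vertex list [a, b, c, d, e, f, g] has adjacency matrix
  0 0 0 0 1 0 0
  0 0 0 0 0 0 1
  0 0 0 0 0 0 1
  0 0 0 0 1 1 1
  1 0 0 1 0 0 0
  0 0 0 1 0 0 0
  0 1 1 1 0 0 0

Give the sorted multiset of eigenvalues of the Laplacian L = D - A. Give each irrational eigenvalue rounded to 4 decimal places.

[0, 0.3217, 0.6802, 1, 2.1397, 3.2297, 4.6287]

Reading degrees in the order [a, b, c, d, e, f, g] gives [1, 1, 1, 3, 2, 1, 3]; set D = diag(1, 1, 1, 3, 2, 1, 3) and form L = D - A. Diagonalising L (or applying a numerical eigensolver to the 7x7 matrix) gives the spectrum above. The single zero eigenvalue shows the graph is connected. The largest eigenvalue, 4.6287, is at most the vertex count 7.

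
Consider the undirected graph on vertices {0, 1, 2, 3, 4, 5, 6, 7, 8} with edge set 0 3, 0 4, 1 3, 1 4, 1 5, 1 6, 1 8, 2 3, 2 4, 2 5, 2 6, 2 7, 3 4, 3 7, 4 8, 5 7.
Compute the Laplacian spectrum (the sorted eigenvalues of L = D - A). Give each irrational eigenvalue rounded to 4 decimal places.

[0, 1.4534, 1.6496, 2, 3.6422, 4.3862, 5.2660, 6.3456, 7.2571]

Reading degrees in the order [0, 1, 2, 3, 4, 5, 6, 7, 8] gives [2, 5, 5, 5, 5, 3, 2, 3, 2]; set D = diag(2, 5, 5, 5, 5, 3, 2, 3, 2) and form L = D - A. Since every row of L sums to 0, the all-ones vector is in the kernel and 0 is an eigenvalue. By the matrix-tree theorem the graph has (1/9) * product of the nonzero eigenvalues = 2064 spanning trees.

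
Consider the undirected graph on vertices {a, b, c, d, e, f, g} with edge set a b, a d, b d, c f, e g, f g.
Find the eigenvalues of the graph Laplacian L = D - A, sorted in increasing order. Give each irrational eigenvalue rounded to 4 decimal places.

[0, 0, 0.5858, 2, 3, 3, 3.4142]

Each diagonal entry of L is the vertex degree and each off-diagonal entry is -1 where an edge is present, 0 otherwise; in the order [a, b, c, d, e, f, g] the diagonal is [2, 2, 1, 2, 1, 2, 2]. Diagonalising L (or applying a numerical eigensolver to the 7x7 matrix) gives the spectrum above. The 2 zero eigenvalues correspond to the 2 connected components.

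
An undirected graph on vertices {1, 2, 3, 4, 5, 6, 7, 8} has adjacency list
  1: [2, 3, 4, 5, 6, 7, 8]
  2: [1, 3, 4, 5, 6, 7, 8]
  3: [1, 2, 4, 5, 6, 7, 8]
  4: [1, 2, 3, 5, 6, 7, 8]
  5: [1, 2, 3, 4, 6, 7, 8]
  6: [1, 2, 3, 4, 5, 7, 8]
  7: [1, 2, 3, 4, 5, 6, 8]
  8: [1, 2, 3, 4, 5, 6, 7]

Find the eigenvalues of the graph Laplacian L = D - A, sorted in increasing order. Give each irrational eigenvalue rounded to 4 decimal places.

With the vertex order [1, 2, 3, 4, 5, 6, 7, 8], the degrees are [7, 7, 7, 7, 7, 7, 7, 7], giving D = diag(7, 7, 7, 7, 7, 7, 7, 7) and L = D - A. L is symmetric positive semidefinite, so every eigenvalue is real and nonnegative. The eigenvalues sum to 56, which equals trace(L) = 2|E|.

[0, 8, 8, 8, 8, 8, 8, 8]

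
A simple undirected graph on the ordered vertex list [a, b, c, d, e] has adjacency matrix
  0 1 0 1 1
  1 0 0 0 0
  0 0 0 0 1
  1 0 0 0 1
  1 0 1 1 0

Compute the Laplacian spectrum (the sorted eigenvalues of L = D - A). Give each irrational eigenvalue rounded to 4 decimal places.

[0, 0.6972, 1.3820, 3.6180, 4.3028]

With the vertex order [a, b, c, d, e], the degrees are [3, 1, 1, 2, 3], giving D = diag(3, 1, 1, 2, 3) and L = D - A. Diagonalising L (or applying a numerical eigensolver to the 5x5 matrix) gives the spectrum above. The single zero eigenvalue shows the graph is connected. The largest eigenvalue, 4.3028, is at most the vertex count 5.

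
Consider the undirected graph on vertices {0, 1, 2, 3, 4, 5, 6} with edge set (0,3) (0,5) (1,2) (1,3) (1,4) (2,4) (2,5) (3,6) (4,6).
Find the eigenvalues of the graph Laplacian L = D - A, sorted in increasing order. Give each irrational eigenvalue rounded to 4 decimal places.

[0, 1.0681, 1.5858, 2.4824, 3.5176, 4.4142, 4.9319]

Reading degrees in the order [0, 1, 2, 3, 4, 5, 6] gives [2, 3, 3, 3, 3, 2, 2]; set D = diag(2, 3, 3, 3, 3, 2, 2) and form L = D - A. L is symmetric positive semidefinite, so every eigenvalue is real and nonnegative. By the matrix-tree theorem the graph has (1/7) * product of the nonzero eigenvalues = 46 spanning trees.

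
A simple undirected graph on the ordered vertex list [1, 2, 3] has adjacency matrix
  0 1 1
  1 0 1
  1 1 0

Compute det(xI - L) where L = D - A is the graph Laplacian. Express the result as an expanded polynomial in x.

x^3 - 6x^2 + 9x

Each diagonal entry of L is the vertex degree and each off-diagonal entry is -1 where an edge is present, 0 otherwise; in the order [1, 2, 3] the diagonal is [2, 2, 2]. L has integer entries, so p(x) = det(xI - L) has integer coefficients. Expanding the determinant yields x^3 - 6x^2 + 9x. The constant term is 0 because L is singular (the all-ones vector lies in its kernel). The largest eigenvalue, 3, is at most the vertex count 3. The eigenvalues sum to 6, which equals trace(L) = 2|E|.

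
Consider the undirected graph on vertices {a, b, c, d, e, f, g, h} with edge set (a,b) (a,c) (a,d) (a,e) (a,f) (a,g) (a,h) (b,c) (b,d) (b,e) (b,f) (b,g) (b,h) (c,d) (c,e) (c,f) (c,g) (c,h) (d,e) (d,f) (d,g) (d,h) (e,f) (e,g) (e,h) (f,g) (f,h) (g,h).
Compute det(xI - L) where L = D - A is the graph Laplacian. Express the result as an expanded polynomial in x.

With the vertex order [a, b, c, d, e, f, g, h], the degrees are [7, 7, 7, 7, 7, 7, 7, 7], giving D = diag(7, 7, 7, 7, 7, 7, 7, 7) and L = D - A. Computing det(xI - L) by cofactor expansion (or equivalently via sum-over-permutations) gives x^8 - 56x^7 + 1344x^6 - 17920x^5 + 143360x^4 - 688128x^3 + 1835008x^2 - 2097152x. Since p(0) = det(-L) = 0, x divides p(x).

x^8 - 56x^7 + 1344x^6 - 17920x^5 + 143360x^4 - 688128x^3 + 1835008x^2 - 2097152x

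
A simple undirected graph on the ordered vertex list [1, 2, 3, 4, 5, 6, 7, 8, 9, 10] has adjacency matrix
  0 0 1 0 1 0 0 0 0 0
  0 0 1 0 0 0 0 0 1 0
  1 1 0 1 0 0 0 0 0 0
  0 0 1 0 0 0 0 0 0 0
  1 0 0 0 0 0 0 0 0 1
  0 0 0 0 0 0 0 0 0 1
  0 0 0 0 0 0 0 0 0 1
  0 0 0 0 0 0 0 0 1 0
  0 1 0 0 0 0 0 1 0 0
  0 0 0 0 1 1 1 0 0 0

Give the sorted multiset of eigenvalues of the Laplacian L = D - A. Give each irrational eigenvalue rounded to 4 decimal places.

Reading degrees in the order [1, 2, 3, 4, 5, 6, 7, 8, 9, 10] gives [2, 2, 3, 1, 2, 1, 1, 1, 2, 3]; set D = diag(2, 2, 3, 1, 2, 1, 1, 1, 2, 3) and form L = D - A. L is symmetric positive semidefinite, so every eigenvalue is real and nonnegative. By the matrix-tree theorem the graph has (1/10) * product of the nonzero eigenvalues = 1 spanning tree.

[0, 0.1257, 0.4097, 1, 1, 1.4295, 2.4234, 3.0954, 4.0925, 4.4238]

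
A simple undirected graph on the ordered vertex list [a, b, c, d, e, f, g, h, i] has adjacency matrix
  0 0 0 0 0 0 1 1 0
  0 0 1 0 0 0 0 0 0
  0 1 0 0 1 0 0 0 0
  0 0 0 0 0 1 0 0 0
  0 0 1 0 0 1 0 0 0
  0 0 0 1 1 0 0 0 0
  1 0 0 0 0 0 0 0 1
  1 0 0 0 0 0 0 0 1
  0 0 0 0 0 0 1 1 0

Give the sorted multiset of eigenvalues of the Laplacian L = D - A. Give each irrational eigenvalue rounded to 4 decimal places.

With the vertex order [a, b, c, d, e, f, g, h, i], the degrees are [2, 1, 2, 1, 2, 2, 2, 2, 2], giving D = diag(2, 1, 2, 1, 2, 2, 2, 2, 2) and L = D - A. Diagonalising L (or applying a numerical eigensolver to the 9x9 matrix) gives the spectrum above. The 2 zero eigenvalues correspond to the 2 connected components. The eigenvalues sum to 16, which equals trace(L) = 2|E|.

[0, 0, 0.3820, 1.3820, 2, 2, 2.6180, 3.6180, 4]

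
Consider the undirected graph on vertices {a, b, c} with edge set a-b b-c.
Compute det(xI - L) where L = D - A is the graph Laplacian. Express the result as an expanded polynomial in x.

Each diagonal entry of L is the vertex degree and each off-diagonal entry is -1 where an edge is present, 0 otherwise; in the order [a, b, c] the diagonal is [1, 2, 1]. The eigenvalues of L are [0, 1, 3]; the characteristic polynomial is the product of (x - lambda_i), which multiplies out to x^3 - 4x^2 + 3x. Since p(0) = det(-L) = 0, x divides p(x).

x^3 - 4x^2 + 3x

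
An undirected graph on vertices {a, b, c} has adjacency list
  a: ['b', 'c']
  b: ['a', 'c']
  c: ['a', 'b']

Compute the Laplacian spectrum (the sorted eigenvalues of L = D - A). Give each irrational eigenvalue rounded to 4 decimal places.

With the vertex order [a, b, c], the degrees are [2, 2, 2], giving D = diag(2, 2, 2) and L = D - A. Since every row of L sums to 0, the all-ones vector is in the kernel and 0 is an eigenvalue. There is one zero in the spectrum, matching the 1 component.

[0, 3, 3]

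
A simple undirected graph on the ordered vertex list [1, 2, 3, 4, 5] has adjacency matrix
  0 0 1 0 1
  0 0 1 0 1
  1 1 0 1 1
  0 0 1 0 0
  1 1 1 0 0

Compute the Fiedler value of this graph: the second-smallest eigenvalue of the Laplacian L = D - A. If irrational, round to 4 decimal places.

Each diagonal entry of L is the vertex degree and each off-diagonal entry is -1 where an edge is present, 0 otherwise; in the order [1, 2, 3, 4, 5] the diagonal is [2, 2, 4, 1, 3]. Computing the eigenvalues of L and sorting gives [0, 1, 2, 4, 5]. The Fiedler value lambda_2 = 1 is strictly positive, so the graph is connected. The eigenvalues sum to 12, which equals trace(L) = 2|E|.

1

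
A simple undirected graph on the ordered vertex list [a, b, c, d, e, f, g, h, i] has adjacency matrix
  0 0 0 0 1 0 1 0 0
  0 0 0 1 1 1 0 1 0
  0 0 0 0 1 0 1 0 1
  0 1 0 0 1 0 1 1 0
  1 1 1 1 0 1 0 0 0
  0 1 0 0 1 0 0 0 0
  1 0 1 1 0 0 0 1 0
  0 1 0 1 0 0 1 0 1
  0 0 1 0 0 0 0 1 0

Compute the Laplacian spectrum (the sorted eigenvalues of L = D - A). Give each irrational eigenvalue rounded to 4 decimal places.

Reading degrees in the order [a, b, c, d, e, f, g, h, i] gives [2, 4, 3, 4, 5, 2, 4, 4, 2]; set D = diag(2, 4, 3, 4, 5, 2, 4, 4, 2) and form L = D - A. Diagonalising L (or applying a numerical eigensolver to the 9x9 matrix) gives the spectrum above. The single zero eigenvalue shows the graph is connected. The largest eigenvalue, 6.6050, is at most the vertex count 9.

[0, 1.2567, 1.6033, 2.4042, 3.0859, 4.1448, 5.0402, 5.8598, 6.6050]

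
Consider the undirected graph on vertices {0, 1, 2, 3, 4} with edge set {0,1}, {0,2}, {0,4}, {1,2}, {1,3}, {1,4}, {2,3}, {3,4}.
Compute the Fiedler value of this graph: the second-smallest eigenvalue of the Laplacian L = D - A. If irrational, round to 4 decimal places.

3

Reading degrees in the order [0, 1, 2, 3, 4] gives [3, 4, 3, 3, 3]; set D = diag(3, 4, 3, 3, 3) and form L = D - A. The smallest Laplacian eigenvalue is always 0. The next one, lambda_2 = 3, measures how hard the graph is to disconnect: larger values mean better connectivity.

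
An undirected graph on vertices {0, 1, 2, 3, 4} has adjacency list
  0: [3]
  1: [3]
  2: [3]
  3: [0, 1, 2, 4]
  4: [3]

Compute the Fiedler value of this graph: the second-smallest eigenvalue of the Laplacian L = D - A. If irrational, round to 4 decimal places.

1

With the vertex order [0, 1, 2, 3, 4], the degrees are [1, 1, 1, 4, 1], giving D = diag(1, 1, 1, 4, 1) and L = D - A. Computing the eigenvalues of L and sorting gives [0, 1, 1, 1, 5]. The Fiedler value lambda_2 = 1 is strictly positive, so the graph is connected.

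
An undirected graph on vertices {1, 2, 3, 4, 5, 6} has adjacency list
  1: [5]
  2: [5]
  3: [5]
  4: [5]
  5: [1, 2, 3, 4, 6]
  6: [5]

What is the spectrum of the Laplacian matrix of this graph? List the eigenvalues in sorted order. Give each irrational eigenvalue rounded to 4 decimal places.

[0, 1, 1, 1, 1, 6]

Each diagonal entry of L is the vertex degree and each off-diagonal entry is -1 where an edge is present, 0 otherwise; in the order [1, 2, 3, 4, 5, 6] the diagonal is [1, 1, 1, 1, 5, 1]. The multiplicity of 0 as a Laplacian eigenvalue equals the number of connected components. The single zero eigenvalue shows the graph is connected. The eigenvalues sum to 10, which equals trace(L) = 2|E|.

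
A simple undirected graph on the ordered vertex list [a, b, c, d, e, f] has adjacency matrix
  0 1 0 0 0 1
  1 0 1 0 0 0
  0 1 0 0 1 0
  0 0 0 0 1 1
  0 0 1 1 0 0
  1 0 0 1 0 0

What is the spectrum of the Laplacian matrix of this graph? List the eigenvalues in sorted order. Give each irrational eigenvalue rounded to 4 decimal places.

[0, 1, 1, 3, 3, 4]

With the vertex order [a, b, c, d, e, f], the degrees are [2, 2, 2, 2, 2, 2], giving D = diag(2, 2, 2, 2, 2, 2) and L = D - A. The multiplicity of 0 as a Laplacian eigenvalue equals the number of connected components. By the matrix-tree theorem the graph has (1/6) * product of the nonzero eigenvalues = 6 spanning trees. There is one zero in the spectrum, matching the 1 component.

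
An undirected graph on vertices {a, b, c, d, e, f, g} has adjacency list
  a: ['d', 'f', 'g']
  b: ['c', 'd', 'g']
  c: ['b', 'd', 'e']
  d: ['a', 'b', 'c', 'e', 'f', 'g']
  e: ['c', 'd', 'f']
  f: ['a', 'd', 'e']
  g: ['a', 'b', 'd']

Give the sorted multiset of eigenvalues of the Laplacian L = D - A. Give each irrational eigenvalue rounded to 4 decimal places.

With the vertex order [a, b, c, d, e, f, g], the degrees are [3, 3, 3, 6, 3, 3, 3], giving D = diag(3, 3, 3, 6, 3, 3, 3) and L = D - A. Diagonalising L (or applying a numerical eigensolver to the 7x7 matrix) gives the spectrum above.

[0, 2, 2, 4, 4, 5, 7]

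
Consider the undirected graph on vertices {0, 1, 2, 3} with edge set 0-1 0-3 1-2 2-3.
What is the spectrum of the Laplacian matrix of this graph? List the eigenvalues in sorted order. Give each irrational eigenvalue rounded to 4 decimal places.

Each diagonal entry of L is the vertex degree and each off-diagonal entry is -1 where an edge is present, 0 otherwise; in the order [0, 1, 2, 3] the diagonal is [2, 2, 2, 2]. The multiplicity of 0 as a Laplacian eigenvalue equals the number of connected components. The single zero eigenvalue shows the graph is connected. The eigenvalues sum to 8, which equals trace(L) = 2|E|. The largest eigenvalue, 4, is at most the vertex count 4.

[0, 2, 2, 4]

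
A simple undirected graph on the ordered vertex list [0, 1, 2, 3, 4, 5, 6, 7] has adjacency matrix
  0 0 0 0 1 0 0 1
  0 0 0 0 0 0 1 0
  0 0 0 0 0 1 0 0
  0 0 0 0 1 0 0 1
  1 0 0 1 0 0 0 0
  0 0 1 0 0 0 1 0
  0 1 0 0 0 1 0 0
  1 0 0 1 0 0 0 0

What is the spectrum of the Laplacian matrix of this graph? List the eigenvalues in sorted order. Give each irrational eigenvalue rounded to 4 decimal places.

[0, 0, 0.5858, 2, 2, 2, 3.4142, 4]

Reading degrees in the order [0, 1, 2, 3, 4, 5, 6, 7] gives [2, 1, 1, 2, 2, 2, 2, 2]; set D = diag(2, 1, 1, 2, 2, 2, 2, 2) and form L = D - A. Diagonalising L (or applying a numerical eigensolver to the 8x8 matrix) gives the spectrum above. The 2 zero eigenvalues correspond to the 2 connected components. The largest eigenvalue, 4, is at most the vertex count 8. The eigenvalues sum to 14, which equals trace(L) = 2|E|.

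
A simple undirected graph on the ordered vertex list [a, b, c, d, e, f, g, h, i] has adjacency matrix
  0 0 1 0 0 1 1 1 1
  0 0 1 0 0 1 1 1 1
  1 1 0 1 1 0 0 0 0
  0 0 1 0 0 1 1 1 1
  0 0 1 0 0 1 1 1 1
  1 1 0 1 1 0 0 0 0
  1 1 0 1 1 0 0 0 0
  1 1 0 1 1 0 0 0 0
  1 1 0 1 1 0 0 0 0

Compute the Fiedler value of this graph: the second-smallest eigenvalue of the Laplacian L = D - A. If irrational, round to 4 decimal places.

4

With the vertex order [a, b, c, d, e, f, g, h, i], the degrees are [5, 5, 4, 5, 5, 4, 4, 4, 4], giving D = diag(5, 5, 4, 5, 5, 4, 4, 4, 4) and L = D - A. The sorted Laplacian eigenvalues are [0, 4, 4, 4, 4, 5, 5, 5, 9]; the algebraic connectivity is the second entry, 4.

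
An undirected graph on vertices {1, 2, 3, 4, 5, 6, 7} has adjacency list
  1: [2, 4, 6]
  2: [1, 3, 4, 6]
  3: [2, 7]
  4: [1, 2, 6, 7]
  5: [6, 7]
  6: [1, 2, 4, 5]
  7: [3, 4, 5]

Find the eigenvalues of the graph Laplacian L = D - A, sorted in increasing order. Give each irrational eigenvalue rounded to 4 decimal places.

[0, 1.5858, 1.6972, 3.3820, 4.4142, 5.3028, 5.6180]

Reading degrees in the order [1, 2, 3, 4, 5, 6, 7] gives [3, 4, 2, 4, 2, 4, 3]; set D = diag(3, 4, 2, 4, 2, 4, 3) and form L = D - A. The multiplicity of 0 as a Laplacian eigenvalue equals the number of connected components. By the matrix-tree theorem the graph has (1/7) * product of the nonzero eigenvalues = 171 spanning trees.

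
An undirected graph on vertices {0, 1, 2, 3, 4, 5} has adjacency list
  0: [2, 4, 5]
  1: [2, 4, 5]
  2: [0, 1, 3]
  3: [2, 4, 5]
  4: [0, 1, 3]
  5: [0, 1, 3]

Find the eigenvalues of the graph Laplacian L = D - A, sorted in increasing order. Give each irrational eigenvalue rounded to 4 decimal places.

[0, 3, 3, 3, 3, 6]

Reading degrees in the order [0, 1, 2, 3, 4, 5] gives [3, 3, 3, 3, 3, 3]; set D = diag(3, 3, 3, 3, 3, 3) and form L = D - A. Since every row of L sums to 0, the all-ones vector is in the kernel and 0 is an eigenvalue. The single zero eigenvalue shows the graph is connected. The largest eigenvalue, 6, is at most the vertex count 6. The eigenvalues sum to 18, which equals trace(L) = 2|E|.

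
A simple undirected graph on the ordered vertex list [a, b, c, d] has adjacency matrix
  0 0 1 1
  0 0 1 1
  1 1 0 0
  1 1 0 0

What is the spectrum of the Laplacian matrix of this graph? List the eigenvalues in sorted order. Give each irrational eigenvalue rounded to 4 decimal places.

[0, 2, 2, 4]

With the vertex order [a, b, c, d], the degrees are [2, 2, 2, 2], giving D = diag(2, 2, 2, 2) and L = D - A. Diagonalising L (or applying a numerical eigensolver to the 4x4 matrix) gives the spectrum above. There is one zero in the spectrum, matching the 1 component. The largest eigenvalue, 4, is at most the vertex count 4.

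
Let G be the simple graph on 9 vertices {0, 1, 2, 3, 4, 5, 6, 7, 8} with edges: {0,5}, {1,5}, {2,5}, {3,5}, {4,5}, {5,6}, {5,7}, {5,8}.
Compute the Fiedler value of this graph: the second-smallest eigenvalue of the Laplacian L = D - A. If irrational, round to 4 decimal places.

1

Reading degrees in the order [0, 1, 2, 3, 4, 5, 6, 7, 8] gives [1, 1, 1, 1, 1, 8, 1, 1, 1]; set D = diag(1, 1, 1, 1, 1, 8, 1, 1, 1) and form L = D - A. The smallest Laplacian eigenvalue is always 0. The next one, lambda_2 = 1, measures how hard the graph is to disconnect: larger values mean better connectivity. By the matrix-tree theorem the graph has (1/9) * product of the nonzero eigenvalues = 1 spanning tree. The eigenvalues sum to 16, which equals trace(L) = 2|E|.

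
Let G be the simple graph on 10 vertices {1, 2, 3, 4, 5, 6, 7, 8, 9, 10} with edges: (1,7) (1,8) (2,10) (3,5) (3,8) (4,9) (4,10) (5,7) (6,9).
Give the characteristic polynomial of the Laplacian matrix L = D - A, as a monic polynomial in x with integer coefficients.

With the vertex order [1, 2, 3, 4, 5, 6, 7, 8, 9, 10], the degrees are [2, 1, 2, 2, 2, 1, 2, 2, 2, 2], giving D = diag(2, 1, 2, 2, 2, 1, 2, 2, 2, 2) and L = D - A. L has integer entries, so p(x) = det(xI - L) has integer coefficients. Expanding the determinant yields x^10 - 18x^9 + 136x^8 - 560x^7 + 1365x^6 - 2000x^5 + 1700x^4 - 750x^3 + 125x^2. The coefficient of x^9 equals -trace(L) = -18, matching the sum of degrees. The eigenvalues sum to 18, which equals trace(L) = 2|E|. The largest eigenvalue, 3.6180, is at most the vertex count 10.

x^10 - 18x^9 + 136x^8 - 560x^7 + 1365x^6 - 2000x^5 + 1700x^4 - 750x^3 + 125x^2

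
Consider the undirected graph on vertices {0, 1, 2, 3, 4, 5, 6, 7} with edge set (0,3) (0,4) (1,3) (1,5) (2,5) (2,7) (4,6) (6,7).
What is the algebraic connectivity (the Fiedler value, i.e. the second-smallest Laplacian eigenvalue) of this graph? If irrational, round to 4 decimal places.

0.5858

Reading degrees in the order [0, 1, 2, 3, 4, 5, 6, 7] gives [2, 2, 2, 2, 2, 2, 2, 2]; set D = diag(2, 2, 2, 2, 2, 2, 2, 2) and form L = D - A. The sorted Laplacian eigenvalues are [0, 0.5858, 0.5858, 2, 2, 3.4142, 3.4142, 4]; the algebraic connectivity is the second entry, 0.5858.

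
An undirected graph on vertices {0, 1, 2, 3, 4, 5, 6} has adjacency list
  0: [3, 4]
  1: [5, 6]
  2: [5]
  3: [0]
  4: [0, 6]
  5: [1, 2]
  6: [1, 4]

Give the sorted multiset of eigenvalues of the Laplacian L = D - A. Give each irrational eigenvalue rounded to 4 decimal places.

[0, 0.1981, 0.7530, 1.5550, 2.4450, 3.2470, 3.8019]

Reading degrees in the order [0, 1, 2, 3, 4, 5, 6] gives [2, 2, 1, 1, 2, 2, 2]; set D = diag(2, 2, 1, 1, 2, 2, 2) and form L = D - A. Diagonalising L (or applying a numerical eigensolver to the 7x7 matrix) gives the spectrum above.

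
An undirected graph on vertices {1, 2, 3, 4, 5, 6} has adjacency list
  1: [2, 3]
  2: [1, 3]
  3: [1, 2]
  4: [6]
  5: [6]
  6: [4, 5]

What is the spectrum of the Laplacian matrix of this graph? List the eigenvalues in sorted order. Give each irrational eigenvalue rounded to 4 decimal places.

[0, 0, 1, 3, 3, 3]

Each diagonal entry of L is the vertex degree and each off-diagonal entry is -1 where an edge is present, 0 otherwise; in the order [1, 2, 3, 4, 5, 6] the diagonal is [2, 2, 2, 1, 1, 2]. The multiplicity of 0 as a Laplacian eigenvalue equals the number of connected components. The 2 zero eigenvalues correspond to the 2 connected components. There are 2 zeros in the spectrum, matching the 2 components. The largest eigenvalue, 3, is at most the vertex count 6.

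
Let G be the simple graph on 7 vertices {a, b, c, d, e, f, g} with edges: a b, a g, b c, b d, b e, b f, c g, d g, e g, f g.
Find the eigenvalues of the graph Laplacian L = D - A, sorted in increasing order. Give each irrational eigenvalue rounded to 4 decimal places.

With the vertex order [a, b, c, d, e, f, g], the degrees are [2, 5, 2, 2, 2, 2, 5], giving D = diag(2, 5, 2, 2, 2, 2, 5) and L = D - A. The multiplicity of 0 as a Laplacian eigenvalue equals the number of connected components. The single zero eigenvalue shows the graph is connected. The largest eigenvalue, 7, is at most the vertex count 7.

[0, 2, 2, 2, 2, 5, 7]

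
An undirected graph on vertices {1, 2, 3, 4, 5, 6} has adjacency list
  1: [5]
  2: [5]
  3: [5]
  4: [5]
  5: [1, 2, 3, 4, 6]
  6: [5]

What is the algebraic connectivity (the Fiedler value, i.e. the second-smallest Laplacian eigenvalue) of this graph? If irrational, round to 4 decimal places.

Each diagonal entry of L is the vertex degree and each off-diagonal entry is -1 where an edge is present, 0 otherwise; in the order [1, 2, 3, 4, 5, 6] the diagonal is [1, 1, 1, 1, 5, 1]. The sorted Laplacian eigenvalues are [0, 1, 1, 1, 1, 6]; the algebraic connectivity is the second entry, 1. There is one zero in the spectrum, matching the 1 component.

1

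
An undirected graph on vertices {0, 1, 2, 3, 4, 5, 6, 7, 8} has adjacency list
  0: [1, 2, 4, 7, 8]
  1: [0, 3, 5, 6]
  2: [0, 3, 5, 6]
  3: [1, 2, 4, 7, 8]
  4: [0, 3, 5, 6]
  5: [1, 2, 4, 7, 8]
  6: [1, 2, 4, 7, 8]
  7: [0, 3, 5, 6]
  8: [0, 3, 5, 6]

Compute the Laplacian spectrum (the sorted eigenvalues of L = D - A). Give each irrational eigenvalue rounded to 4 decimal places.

With the vertex order [0, 1, 2, 3, 4, 5, 6, 7, 8], the degrees are [5, 4, 4, 5, 4, 5, 5, 4, 4], giving D = diag(5, 4, 4, 5, 4, 5, 5, 4, 4) and L = D - A. L is symmetric positive semidefinite, so every eigenvalue is real and nonnegative. The single zero eigenvalue shows the graph is connected. There is one zero in the spectrum, matching the 1 component. The eigenvalues sum to 40, which equals trace(L) = 2|E|.

[0, 4, 4, 4, 4, 5, 5, 5, 9]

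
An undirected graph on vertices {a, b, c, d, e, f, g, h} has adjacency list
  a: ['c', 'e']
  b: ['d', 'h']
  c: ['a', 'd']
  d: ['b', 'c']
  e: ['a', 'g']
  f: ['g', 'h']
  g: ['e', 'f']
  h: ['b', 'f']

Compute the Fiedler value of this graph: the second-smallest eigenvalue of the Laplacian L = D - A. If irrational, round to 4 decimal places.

0.5858

Reading degrees in the order [a, b, c, d, e, f, g, h] gives [2, 2, 2, 2, 2, 2, 2, 2]; set D = diag(2, 2, 2, 2, 2, 2, 2, 2) and form L = D - A. The smallest Laplacian eigenvalue is always 0. The next one, lambda_2 = 0.5858, measures how hard the graph is to disconnect: larger values mean better connectivity.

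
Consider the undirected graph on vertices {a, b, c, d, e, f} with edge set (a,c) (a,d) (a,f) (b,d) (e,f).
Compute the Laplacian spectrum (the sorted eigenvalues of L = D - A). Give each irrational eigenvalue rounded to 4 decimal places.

Each diagonal entry of L is the vertex degree and each off-diagonal entry is -1 where an edge is present, 0 otherwise; in the order [a, b, c, d, e, f] the diagonal is [3, 1, 1, 2, 1, 2]. L is symmetric positive semidefinite, so every eigenvalue is real and nonnegative.

[0, 0.3820, 0.6972, 2, 2.6180, 4.3028]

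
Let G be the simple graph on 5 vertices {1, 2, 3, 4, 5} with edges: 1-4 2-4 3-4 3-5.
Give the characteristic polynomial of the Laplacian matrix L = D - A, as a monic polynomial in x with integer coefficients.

x^5 - 8x^4 + 20x^3 - 18x^2 + 5x

Each diagonal entry of L is the vertex degree and each off-diagonal entry is -1 where an edge is present, 0 otherwise; in the order [1, 2, 3, 4, 5] the diagonal is [1, 1, 2, 3, 1]. L has integer entries, so p(x) = det(xI - L) has integer coefficients. Expanding the determinant yields x^5 - 8x^4 + 20x^3 - 18x^2 + 5x. The coefficient of x^4 equals -trace(L) = -8, matching the sum of degrees. There is one zero in the spectrum, matching the 1 component.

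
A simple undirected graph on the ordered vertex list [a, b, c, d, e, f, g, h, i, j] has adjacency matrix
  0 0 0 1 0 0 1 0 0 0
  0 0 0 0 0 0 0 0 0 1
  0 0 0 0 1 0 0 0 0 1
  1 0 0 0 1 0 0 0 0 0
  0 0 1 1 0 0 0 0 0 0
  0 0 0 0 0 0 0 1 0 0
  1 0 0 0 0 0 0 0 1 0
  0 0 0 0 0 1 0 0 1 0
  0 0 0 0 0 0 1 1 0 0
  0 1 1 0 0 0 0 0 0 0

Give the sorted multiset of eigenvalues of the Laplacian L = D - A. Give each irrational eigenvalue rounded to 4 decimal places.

[0, 0.0979, 0.3820, 0.8244, 1.3820, 2, 2.6180, 3.1756, 3.6180, 3.9021]

Reading degrees in the order [a, b, c, d, e, f, g, h, i, j] gives [2, 1, 2, 2, 2, 1, 2, 2, 2, 2]; set D = diag(2, 1, 2, 2, 2, 1, 2, 2, 2, 2) and form L = D - A. L is symmetric positive semidefinite, so every eigenvalue is real and nonnegative. The single zero eigenvalue shows the graph is connected. The largest eigenvalue, 3.9021, is at most the vertex count 10.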